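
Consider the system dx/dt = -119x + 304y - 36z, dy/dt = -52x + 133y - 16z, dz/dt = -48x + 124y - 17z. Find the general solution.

x(t) = 10K_1e^(-t) + 2K_2e^(-3t) + 7K_3e^(t), y(t) = 4K_1e^(-t) + K_2e^(-3t) + 3K_3e^(t), z(t) = K_1e^(-t) + 2K_2e^(-3t) + 2K_3e^(t)

Coefficient matrix A = [[-119, 304, -36], [-52, 133, -16], [-48, 124, -17]].
det(A - λI) = 0 gives eigenvalues λ = -1, -3, 1.
For λ=-1: eigenvector (10,4,1).
For λ=-3: eigenvector (2,1,2).
For λ=1: eigenvector (7,3,2).
General solution: K_1e^(-t)(10,4,1) + K_2e^(-3t)(2,1,2) + K_3e^(t)(7,3,2).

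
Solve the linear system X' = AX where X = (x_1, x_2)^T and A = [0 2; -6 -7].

x_1(t) = 2C_1e^(-3t) - C_2e^(-4t), x_2(t) = -3C_1e^(-3t) + 2C_2e^(-4t)

Coefficient matrix A = [[0, 2], [-6, -7]].
Characteristic polynomial det(A - λI) = λ^2 + 7λ + 12 = 0.
Eigenvalues λ = -3, -4.
For λ=-3: (A-λI) row 1 is [3, 2], so an eigenvector is (2, -3).
For λ=-4: (A-λI) row 1 is [4, 2], so an eigenvector is (-1, 2).
General solution: C_1e^(-3t)(2,-3) + C_2e^(-4t)(-1,2).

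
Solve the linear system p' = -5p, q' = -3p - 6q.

p(t) = c_1e^(-5t), q(t) = -3c_1e^(-5t) - c_2e^(-6t)

Coefficient matrix A = [[-5, 0], [-3, -6]].
Characteristic polynomial det(A - λI) = λ^2 + 11λ + 30 = 0.
Eigenvalues λ = -5, -6.
For λ=-5: (A-λI) row 2 is [-3, -1], so an eigenvector is (1, -3).
For λ=-6: (A-λI) row 1 is [1, 0], so an eigenvector is (0, -1).
General solution: c_1e^(-5t)(1,-3) + c_2e^(-6t)(0,-1).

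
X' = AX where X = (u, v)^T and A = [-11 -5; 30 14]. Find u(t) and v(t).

Coefficient matrix A = [[-11, -5], [30, 14]].
Characteristic polynomial det(A - λI) = λ^2 - 3λ - 4 = 0.
Eigenvalues λ = 4, -1.
For λ=4: (A-λI) row 1 is [-15, -5], so an eigenvector is (-1, 3).
For λ=-1: (A-λI) row 1 is [-10, -5], so an eigenvector is (1, -2).
General solution: C_1e^(4t)(-1,3) + C_2e^(-t)(1,-2).

u(t) = -C_1e^(4t) + C_2e^(-t), v(t) = 3C_1e^(4t) - 2C_2e^(-t)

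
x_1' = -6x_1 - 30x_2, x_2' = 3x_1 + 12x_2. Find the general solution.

Coefficient matrix A = [[-6, -30], [3, 12]].
Characteristic polynomial det(A - λI) = λ^2 - 6λ + 18 = 0.
Eigenvalues λ = 3 ± 3i (complex conjugate pair).
For λ=3+3i: an eigenvector is (-3,1) - i(-1,0) = (-3 + i, 1).
A real fundamental pair from Re and Im of e^((3+3i)t)v: X_1 = e^(3t)(cos(3t)·(-3,1) + sin(3t)·(-1,0)), X_2 = e^(3t)(sin(3t)·(-3,1) - cos(3t)·(-1,0)).
General solution: K_1X_1 + K_2X_2.

x_1(t) = -K_1e^(3t)sin(3t) - 3K_1e^(3t)cos(3t) - 3K_2e^(3t)sin(3t) + K_2e^(3t)cos(3t), x_2(t) = K_1e^(3t)cos(3t) + K_2e^(3t)sin(3t)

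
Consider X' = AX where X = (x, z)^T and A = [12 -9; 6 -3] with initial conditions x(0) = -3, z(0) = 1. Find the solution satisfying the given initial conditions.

Coefficient matrix A = [[12, -9], [6, -3]].
Characteristic polynomial det(A - λI) = λ^2 - 9λ + 18 = 0.
Eigenvalues λ = 6, 3.
For λ=6: (A-λI) row 1 is [6, -9], so an eigenvector is (-3, -2).
For λ=3: (A-λI) row 1 is [9, -9], so an eigenvector is (1, 1).
General solution: K_1e^(6t)(-3,-2) + K_2e^(3t)(1,1).
Applying x(0)=-3, z(0)=1 gives K_1=4, K_2=9.

x(t) = -12e^(6t) + 9e^(3t), z(t) = -8e^(6t) + 9e^(3t)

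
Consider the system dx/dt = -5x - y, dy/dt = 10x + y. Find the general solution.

Coefficient matrix A = [[-5, -1], [10, 1]].
Characteristic polynomial det(A - λI) = λ^2 + 4λ + 5 = 0.
Eigenvalues λ = -2 ± i (complex conjugate pair).
For λ=-2+i: an eigenvector is (1,-3) - i(0,1) = (1, -3 - i).
A real fundamental pair from Re and Im of e^((-2+i)t)v: X_1 = e^(-2t)(cos(t)·(1,-3) + sin(t)·(0,1)), X_2 = e^(-2t)(sin(t)·(1,-3) - cos(t)·(0,1)).
General solution: c_1X_1 + c_2X_2.

x(t) = c_1e^(-2t)cos(t) + c_2e^(-2t)sin(t), y(t) = c_1e^(-2t)sin(t) - 3c_1e^(-2t)cos(t) - 3c_2e^(-2t)sin(t) - c_2e^(-2t)cos(t)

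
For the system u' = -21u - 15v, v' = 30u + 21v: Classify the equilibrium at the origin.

center

A = [[-21,-15],[30,21]]; det(A-λI) = λ^2 + 9.
λ = 0 ± 3i: zero real part.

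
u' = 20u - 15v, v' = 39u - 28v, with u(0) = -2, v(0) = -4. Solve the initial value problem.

u(t) = 4e^(-4t)sin(3t) - 2e^(-4t)cos(3t), v(t) = 6e^(-4t)sin(3t) - 4e^(-4t)cos(3t)

Coefficient matrix A = [[20, -15], [39, -28]].
Characteristic polynomial det(A - λI) = λ^2 + 8λ + 25 = 0.
Eigenvalues λ = -4 ± 3i (complex conjugate pair).
For λ=-4+3i: an eigenvector is (-2,-3) - i(-1,-2) = (-2 + i, -3 + 2i).
A real fundamental pair from Re and Im of e^((-4+3i)t)v: X_1 = e^(-4t)(cos(3t)·(-2,-3) + sin(3t)·(-1,-2)), X_2 = e^(-4t)(sin(3t)·(-2,-3) - cos(3t)·(-1,-2)).
General solution: C_1X_1 + C_2X_2.
Applying u(0)=-2, v(0)=-4 gives C_1=0, C_2=-2.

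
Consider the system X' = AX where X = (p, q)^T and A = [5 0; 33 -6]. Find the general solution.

Coefficient matrix A = [[5, 0], [33, -6]].
Characteristic polynomial det(A - λI) = λ^2 + λ - 30 = 0.
Eigenvalues λ = -6, 5.
For λ=-6: (A-λI) row 1 is [11, 0], so an eigenvector is (0, -1).
For λ=5: (A-λI) row 2 is [33, -11], so an eigenvector is (1, 3).
General solution: K_1e^(-6t)(0,-1) + K_2e^(5t)(1,3).

p(t) = K_2e^(5t), q(t) = -K_1e^(-6t) + 3K_2e^(5t)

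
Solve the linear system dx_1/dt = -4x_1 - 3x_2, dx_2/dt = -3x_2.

x_1(t) = 3c_1e^(-3t) - c_2e^(-4t), x_2(t) = -c_1e^(-3t)

Coefficient matrix A = [[-4, -3], [0, -3]].
Characteristic polynomial det(A - λI) = λ^2 + 7λ + 12 = 0.
Eigenvalues λ = -3, -4.
For λ=-3: (A-λI) row 1 is [-1, -3], so an eigenvector is (3, -1).
For λ=-4: (A-λI) row 1 is [0, -3], so an eigenvector is (-1, 0).
General solution: c_1e^(-3t)(3,-1) + c_2e^(-4t)(-1,0).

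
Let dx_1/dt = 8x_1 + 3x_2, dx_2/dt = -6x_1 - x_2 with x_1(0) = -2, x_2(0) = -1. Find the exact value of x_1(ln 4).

A = [[8,3],[-6,-1]]; eigenvalues λ = 2, 5.
Eigenvectors: (1,-2) for λ=2, (-1,1) for λ=5.
From the initial condition, c_1 = 3, c_2 = 5.
x_1(ln 4) = (3)(4^2)(1) + (5)(4^5)(-1) = -5072.

-5072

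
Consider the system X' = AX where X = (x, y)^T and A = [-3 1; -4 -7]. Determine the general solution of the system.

x(t) = -c_1e^(-5t) - c_2te^(-5t), y(t) = 2c_1e^(-5t) + 2c_2te^(-5t) - c_2e^(-5t)

Coefficient matrix A = [[-3, 1], [-4, -7]].
Characteristic polynomial det(A - λI) = λ^2 + 10λ + 25 = 0.
Single eigenvalue λ = -5 with algebraic multiplicity 2.
Eigenvector v = (-1,2); generalized eigenvector w with (A-λI)w=v is (0,-1).
General solution: e^(-5t)[c_1·v + c_2·(t·v + w)].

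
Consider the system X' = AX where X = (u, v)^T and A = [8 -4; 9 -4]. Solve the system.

u(t) = 2K_1e^(2t) + 2K_2te^(2t) + K_2e^(2t), v(t) = 3K_1e^(2t) + 3K_2te^(2t) + K_2e^(2t)

Coefficient matrix A = [[8, -4], [9, -4]].
Characteristic polynomial det(A - λI) = λ^2 - 4λ + 4 = 0.
Single eigenvalue λ = 2 with algebraic multiplicity 2.
Eigenvector v = (2,3); generalized eigenvector w with (A-λI)w=v is (1,1).
General solution: e^(2t)[K_1·v + K_2·(t·v + w)].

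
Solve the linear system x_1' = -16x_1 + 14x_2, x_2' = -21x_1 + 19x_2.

x_1(t) = 2K_1e^(5t) + K_2e^(-2t), x_2(t) = 3K_1e^(5t) + K_2e^(-2t)

Coefficient matrix A = [[-16, 14], [-21, 19]].
Characteristic polynomial det(A - λI) = λ^2 - 3λ - 10 = 0.
Eigenvalues λ = 5, -2.
For λ=5: (A-λI) row 1 is [-21, 14], so an eigenvector is (2, 3).
For λ=-2: (A-λI) row 1 is [-14, 14], so an eigenvector is (1, 1).
General solution: K_1e^(5t)(2,3) + K_2e^(-2t)(1,1).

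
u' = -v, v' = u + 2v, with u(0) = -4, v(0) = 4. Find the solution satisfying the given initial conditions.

Coefficient matrix A = [[0, -1], [1, 2]].
Characteristic polynomial det(A - λI) = λ^2 - 2λ + 1 = 0.
Single eigenvalue λ = 1 with algebraic multiplicity 2.
Eigenvector v = (-1,1); generalized eigenvector w with (A-λI)w=v is (1,0).
General solution: e^(t)[K_1·v + K_2·(t·v + w)].
Applying u(0)=-4, v(0)=4 gives K_1=4, K_2=0.

u(t) = -4e^(t), v(t) = 4e^(t)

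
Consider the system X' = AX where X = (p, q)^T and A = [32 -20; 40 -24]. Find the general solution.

p(t) = c_1e^(4t)sin(4t) - 2c_1e^(4t)cos(4t) - 2c_2e^(4t)sin(4t) - c_2e^(4t)cos(4t), q(t) = c_1e^(4t)sin(4t) - 3c_1e^(4t)cos(4t) - 3c_2e^(4t)sin(4t) - c_2e^(4t)cos(4t)

Coefficient matrix A = [[32, -20], [40, -24]].
Characteristic polynomial det(A - λI) = λ^2 - 8λ + 32 = 0.
Eigenvalues λ = 4 ± 4i (complex conjugate pair).
For λ=4+4i: an eigenvector is (-2,-3) - i(1,1) = (-2 - i, -3 - i).
A real fundamental pair from Re and Im of e^((4+4i)t)v: X_1 = e^(4t)(cos(4t)·(-2,-3) + sin(4t)·(1,1)), X_2 = e^(4t)(sin(4t)·(-2,-3) - cos(4t)·(1,1)).
General solution: c_1X_1 + c_2X_2.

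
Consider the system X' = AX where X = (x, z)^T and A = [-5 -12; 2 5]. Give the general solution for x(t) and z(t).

x(t) = 2K_1e^(t) - 3K_2e^(-t), z(t) = -K_1e^(t) + K_2e^(-t)

Coefficient matrix A = [[-5, -12], [2, 5]].
Characteristic polynomial det(A - λI) = λ^2 - 1 = 0.
Eigenvalues λ = 1, -1.
For λ=1: (A-λI) row 1 is [-6, -12], so an eigenvector is (2, -1).
For λ=-1: (A-λI) row 1 is [-4, -12], so an eigenvector is (-3, 1).
General solution: K_1e^(t)(2,-1) + K_2e^(-t)(-3,1).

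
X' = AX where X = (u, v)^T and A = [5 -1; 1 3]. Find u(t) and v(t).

u(t) = K_1e^(4t) + K_2te^(4t) + 3K_2e^(4t), v(t) = K_1e^(4t) + K_2te^(4t) + 2K_2e^(4t)

Coefficient matrix A = [[5, -1], [1, 3]].
Characteristic polynomial det(A - λI) = λ^2 - 8λ + 16 = 0.
Single eigenvalue λ = 4 with algebraic multiplicity 2.
Eigenvector v = (1,1); generalized eigenvector w with (A-λI)w=v is (3,2).
General solution: e^(4t)[K_1·v + K_2·(t·v + w)].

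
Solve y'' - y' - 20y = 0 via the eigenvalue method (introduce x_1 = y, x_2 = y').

y(t) = C_1e^(5t) + C_2e^(-4t)

Let x_1 = y, x_2 = y'. Then x_1' = x_2 and x_2' = 20x_1 + x_2.
A = [[0,1],[20,1]]; det(A-λI) = λ^2 - λ - 20.
Eigenvalues λ = 5, -4 with eigenvectors (1,5), (1,-4).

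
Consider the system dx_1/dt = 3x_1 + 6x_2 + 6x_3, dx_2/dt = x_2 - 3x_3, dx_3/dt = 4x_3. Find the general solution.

x_1(t) = c_1e^(3t) - 3c_3e^(t), x_2(t) = -c_2e^(4t) + c_3e^(t), x_3(t) = c_2e^(4t)

Coefficient matrix A = [[3, 6, 6], [0, 1, -3], [0, 0, 4]].
det(A - λI) = 0 gives eigenvalues λ = 3, 4, 1.
For λ=3: eigenvector (1,0,0).
For λ=4: eigenvector (0,-1,1).
For λ=1: eigenvector (-3,1,0).
General solution: c_1e^(3t)(1,0,0) + c_2e^(4t)(0,-1,1) + c_3e^(t)(-3,1,0).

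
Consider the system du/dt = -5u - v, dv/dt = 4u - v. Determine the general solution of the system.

Coefficient matrix A = [[-5, -1], [4, -1]].
Characteristic polynomial det(A - λI) = λ^2 + 6λ + 9 = 0.
Single eigenvalue λ = -3 with algebraic multiplicity 2.
Eigenvector v = (1,-2); generalized eigenvector w with (A-λI)w=v is (-1,1).
General solution: e^(-3t)[c_1·v + c_2·(t·v + w)].

u(t) = c_1e^(-3t) + c_2te^(-3t) - c_2e^(-3t), v(t) = -2c_1e^(-3t) - 2c_2te^(-3t) + c_2e^(-3t)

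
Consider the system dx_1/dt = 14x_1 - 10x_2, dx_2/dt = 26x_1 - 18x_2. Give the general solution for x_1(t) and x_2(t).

x_1(t) = -K_1e^(-2t)sin(2t) - 2K_1e^(-2t)cos(2t) - 2K_2e^(-2t)sin(2t) + K_2e^(-2t)cos(2t), x_2(t) = -2K_1e^(-2t)sin(2t) - 3K_1e^(-2t)cos(2t) - 3K_2e^(-2t)sin(2t) + 2K_2e^(-2t)cos(2t)

Coefficient matrix A = [[14, -10], [26, -18]].
Characteristic polynomial det(A - λI) = λ^2 + 4λ + 8 = 0.
Eigenvalues λ = -2 ± 2i (complex conjugate pair).
For λ=-2+2i: an eigenvector is (-2,-3) - i(-1,-2) = (-2 + i, -3 + 2i).
A real fundamental pair from Re and Im of e^((-2+2i)t)v: X_1 = e^(-2t)(cos(2t)·(-2,-3) + sin(2t)·(-1,-2)), X_2 = e^(-2t)(sin(2t)·(-2,-3) - cos(2t)·(-1,-2)).
General solution: K_1X_1 + K_2X_2.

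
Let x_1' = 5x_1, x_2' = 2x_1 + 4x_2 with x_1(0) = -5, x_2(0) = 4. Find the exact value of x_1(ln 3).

A = [[5,0],[2,4]]; eigenvalues λ = 5, 4.
Eigenvectors: (1,2) for λ=5, (0,-1) for λ=4.
From the initial condition, c_1 = -5, c_2 = -14.
x_1(ln 3) = (-5)(3^5)(1) + (-14)(3^4)(0) = -1215.

-1215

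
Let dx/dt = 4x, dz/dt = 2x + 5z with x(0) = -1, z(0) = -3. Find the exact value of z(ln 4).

A = [[4,0],[2,5]]; eigenvalues λ = 5, 4.
Eigenvectors: (0,-1) for λ=5, (-1,2) for λ=4.
From the initial condition, c_1 = 5, c_2 = 1.
z(ln 4) = (5)(4^5)(-1) + (1)(4^4)(2) = -4608.

-4608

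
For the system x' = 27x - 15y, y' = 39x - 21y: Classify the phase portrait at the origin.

unstable spiral

A = [[27,-15],[39,-21]]; det(A-λI) = λ^2 - 6λ + 18.
λ = 3 ± 3i: positive real part.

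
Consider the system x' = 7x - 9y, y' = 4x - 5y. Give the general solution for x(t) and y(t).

Coefficient matrix A = [[7, -9], [4, -5]].
Characteristic polynomial det(A - λI) = λ^2 - 2λ + 1 = 0.
Single eigenvalue λ = 1 with algebraic multiplicity 2.
Eigenvector v = (-3,-2); generalized eigenvector w with (A-λI)w=v is (1,1).
General solution: e^(t)[K_1·v + K_2·(t·v + w)].

x(t) = -3K_1e^(t) - 3K_2te^(t) + K_2e^(t), y(t) = -2K_1e^(t) - 2K_2te^(t) + K_2e^(t)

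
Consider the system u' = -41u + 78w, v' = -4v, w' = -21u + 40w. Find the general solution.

u(t) = 13K_1e^(t) + 2K_3e^(-2t), v(t) = K_2e^(-4t), w(t) = 7K_1e^(t) + K_3e^(-2t)

Coefficient matrix A = [[-41, 0, 78], [0, -4, 0], [-21, 0, 40]].
det(A - λI) = 0 gives eigenvalues λ = 1, -4, -2.
For λ=1: eigenvector (13,0,7).
For λ=-4: eigenvector (0,1,0).
For λ=-2: eigenvector (2,0,1).
General solution: K_1e^(t)(13,0,7) + K_2e^(-4t)(0,1,0) + K_3e^(-2t)(2,0,1).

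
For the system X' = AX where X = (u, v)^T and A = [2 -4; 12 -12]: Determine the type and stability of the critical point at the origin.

stable node

A = [[2,-4],[12,-12]]; det(A-λI) = λ^2 + 10λ + 24.
λ = -6, -4: both negative.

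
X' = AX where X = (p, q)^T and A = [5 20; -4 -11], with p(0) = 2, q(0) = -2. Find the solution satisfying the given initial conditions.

p(t) = -6e^(-3t)sin(4t) + 2e^(-3t)cos(4t), q(t) = 2e^(-3t)sin(4t) - 2e^(-3t)cos(4t)

Coefficient matrix A = [[5, 20], [-4, -11]].
Characteristic polynomial det(A - λI) = λ^2 + 6λ + 25 = 0.
Eigenvalues λ = -3 ± 4i (complex conjugate pair).
For λ=-3+4i: an eigenvector is (-1,0) - i(-2,1) = (-1 + 2i, 0 - i).
A real fundamental pair from Re and Im of e^((-3+4i)t)v: X_1 = e^(-3t)(cos(4t)·(-1,0) + sin(4t)·(-2,1)), X_2 = e^(-3t)(sin(4t)·(-1,0) - cos(4t)·(-2,1)).
General solution: C_1X_1 + C_2X_2.
Applying p(0)=2, q(0)=-2 gives C_1=2, C_2=2.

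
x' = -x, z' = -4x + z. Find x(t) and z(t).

Coefficient matrix A = [[-1, 0], [-4, 1]].
Characteristic polynomial det(A - λI) = λ^2 - 1 = 0.
Eigenvalues λ = -1, 1.
For λ=-1: (A-λI) row 2 is [-4, 2], so an eigenvector is (1, 2).
For λ=1: (A-λI) row 1 is [-2, 0], so an eigenvector is (0, -1).
General solution: c_1e^(-t)(1,2) + c_2e^(t)(0,-1).

x(t) = c_1e^(-t), z(t) = 2c_1e^(-t) - c_2e^(t)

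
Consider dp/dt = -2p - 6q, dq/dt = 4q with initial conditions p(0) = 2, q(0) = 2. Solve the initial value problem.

p(t) = -2e^(4t) + 4e^(-2t), q(t) = 2e^(4t)

Coefficient matrix A = [[-2, -6], [0, 4]].
Characteristic polynomial det(A - λI) = λ^2 - 2λ - 8 = 0.
Eigenvalues λ = 4, -2.
For λ=4: (A-λI) row 1 is [-6, -6], so an eigenvector is (-1, 1).
For λ=-2: (A-λI) row 1 is [0, -6], so an eigenvector is (-1, 0).
General solution: C_1e^(4t)(-1,1) + C_2e^(-2t)(-1,0).
Applying p(0)=2, q(0)=2 gives C_1=2, C_2=-4.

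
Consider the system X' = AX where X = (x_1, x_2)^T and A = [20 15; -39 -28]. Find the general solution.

Coefficient matrix A = [[20, 15], [-39, -28]].
Characteristic polynomial det(A - λI) = λ^2 + 8λ + 25 = 0.
Eigenvalues λ = -4 ± 3i (complex conjugate pair).
For λ=-4+3i: an eigenvector is (-2,3) - i(-1,2) = (-2 + i, 3 - 2i).
A real fundamental pair from Re and Im of e^((-4+3i)t)v: X_1 = e^(-4t)(cos(3t)·(-2,3) + sin(3t)·(-1,2)), X_2 = e^(-4t)(sin(3t)·(-2,3) - cos(3t)·(-1,2)).
General solution: C_1X_1 + C_2X_2.

x_1(t) = -C_1e^(-4t)sin(3t) - 2C_1e^(-4t)cos(3t) - 2C_2e^(-4t)sin(3t) + C_2e^(-4t)cos(3t), x_2(t) = 2C_1e^(-4t)sin(3t) + 3C_1e^(-4t)cos(3t) + 3C_2e^(-4t)sin(3t) - 2C_2e^(-4t)cos(3t)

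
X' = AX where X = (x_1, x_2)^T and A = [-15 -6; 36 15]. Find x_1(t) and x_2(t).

x_1(t) = C_1e^(3t) + C_2e^(-3t), x_2(t) = -3C_1e^(3t) - 2C_2e^(-3t)

Coefficient matrix A = [[-15, -6], [36, 15]].
Characteristic polynomial det(A - λI) = λ^2 - 9 = 0.
Eigenvalues λ = 3, -3.
For λ=3: (A-λI) row 1 is [-18, -6], so an eigenvector is (1, -3).
For λ=-3: (A-λI) row 1 is [-12, -6], so an eigenvector is (1, -2).
General solution: C_1e^(3t)(1,-3) + C_2e^(-3t)(1,-2).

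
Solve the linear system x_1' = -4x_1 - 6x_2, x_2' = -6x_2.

x_1(t) = c_1e^(-4t) - 3c_2e^(-6t), x_2(t) = -c_2e^(-6t)

Coefficient matrix A = [[-4, -6], [0, -6]].
Characteristic polynomial det(A - λI) = λ^2 + 10λ + 24 = 0.
Eigenvalues λ = -4, -6.
For λ=-4: (A-λI) row 1 is [0, -6], so an eigenvector is (1, 0).
For λ=-6: (A-λI) row 1 is [2, -6], so an eigenvector is (-3, -1).
General solution: c_1e^(-4t)(1,0) + c_2e^(-6t)(-3,-1).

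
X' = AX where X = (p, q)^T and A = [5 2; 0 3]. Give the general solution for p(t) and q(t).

Coefficient matrix A = [[5, 2], [0, 3]].
Characteristic polynomial det(A - λI) = λ^2 - 8λ + 15 = 0.
Eigenvalues λ = 5, 3.
For λ=5: (A-λI) row 1 is [0, 2], so an eigenvector is (1, 0).
For λ=3: (A-λI) row 1 is [2, 2], so an eigenvector is (-1, 1).
General solution: K_1e^(5t)(1,0) + K_2e^(3t)(-1,1).

p(t) = K_1e^(5t) - K_2e^(3t), q(t) = K_2e^(3t)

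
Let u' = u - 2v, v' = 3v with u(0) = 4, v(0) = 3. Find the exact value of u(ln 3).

-60

A = [[1,-2],[0,3]]; eigenvalues λ = 3, 1.
Eigenvectors: (1,-1) for λ=3, (-1,0) for λ=1.
From the initial condition, c_1 = -3, c_2 = -7.
u(ln 3) = (-3)(3^3)(1) + (-7)(3^1)(-1) = -60.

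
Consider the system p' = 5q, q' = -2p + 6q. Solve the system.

p(t) = -2K_1e^(3t)sin(t) - K_1e^(3t)cos(t) - K_2e^(3t)sin(t) + 2K_2e^(3t)cos(t), q(t) = -K_1e^(3t)sin(t) - K_1e^(3t)cos(t) - K_2e^(3t)sin(t) + K_2e^(3t)cos(t)

Coefficient matrix A = [[0, 5], [-2, 6]].
Characteristic polynomial det(A - λI) = λ^2 - 6λ + 10 = 0.
Eigenvalues λ = 3 ± i (complex conjugate pair).
For λ=3+i: an eigenvector is (-1,-1) - i(-2,-1) = (-1 + 2i, -1 + i).
A real fundamental pair from Re and Im of e^((3+i)t)v: X_1 = e^(3t)(cos(t)·(-1,-1) + sin(t)·(-2,-1)), X_2 = e^(3t)(sin(t)·(-1,-1) - cos(t)·(-2,-1)).
General solution: K_1X_1 + K_2X_2.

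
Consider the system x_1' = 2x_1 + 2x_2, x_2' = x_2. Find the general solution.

x_1(t) = 2K_1e^(t) + K_2e^(2t), x_2(t) = -K_1e^(t)

Coefficient matrix A = [[2, 2], [0, 1]].
Characteristic polynomial det(A - λI) = λ^2 - 3λ + 2 = 0.
Eigenvalues λ = 1, 2.
For λ=1: (A-λI) row 1 is [1, 2], so an eigenvector is (2, -1).
For λ=2: (A-λI) row 1 is [0, 2], so an eigenvector is (1, 0).
General solution: K_1e^(t)(2,-1) + K_2e^(2t)(1,0).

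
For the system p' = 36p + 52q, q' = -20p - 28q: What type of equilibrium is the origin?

unstable spiral

A = [[36,52],[-20,-28]]; det(A-λI) = λ^2 - 8λ + 32.
λ = 4 ± 4i: positive real part.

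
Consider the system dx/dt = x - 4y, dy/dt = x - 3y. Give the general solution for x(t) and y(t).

x(t) = -2C_1e^(-t) - 2C_2te^(-t) + 3C_2e^(-t), y(t) = -C_1e^(-t) - C_2te^(-t) + 2C_2e^(-t)

Coefficient matrix A = [[1, -4], [1, -3]].
Characteristic polynomial det(A - λI) = λ^2 + 2λ + 1 = 0.
Single eigenvalue λ = -1 with algebraic multiplicity 2.
Eigenvector v = (-2,-1); generalized eigenvector w with (A-λI)w=v is (3,2).
General solution: e^(-t)[C_1·v + C_2·(t·v + w)].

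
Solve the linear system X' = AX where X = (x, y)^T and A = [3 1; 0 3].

x(t) = -C_1e^(3t) - C_2te^(3t) - 2C_2e^(3t), y(t) = -C_2e^(3t)

Coefficient matrix A = [[3, 1], [0, 3]].
Characteristic polynomial det(A - λI) = λ^2 - 6λ + 9 = 0.
Single eigenvalue λ = 3 with algebraic multiplicity 2.
Eigenvector v = (-1,0); generalized eigenvector w with (A-λI)w=v is (-2,-1).
General solution: e^(3t)[C_1·v + C_2·(t·v + w)].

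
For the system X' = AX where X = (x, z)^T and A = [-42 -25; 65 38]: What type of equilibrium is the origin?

A = [[-42,-25],[65,38]]; det(A-λI) = λ^2 + 4λ + 29.
λ = -2 ± 5i: negative real part.

stable spiral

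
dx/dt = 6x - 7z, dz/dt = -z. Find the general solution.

x(t) = -C_1e^(-t) + C_2e^(6t), z(t) = -C_1e^(-t)

Coefficient matrix A = [[6, -7], [0, -1]].
Characteristic polynomial det(A - λI) = λ^2 - 5λ - 6 = 0.
Eigenvalues λ = -1, 6.
For λ=-1: (A-λI) row 1 is [7, -7], so an eigenvector is (-1, -1).
For λ=6: (A-λI) row 1 is [0, -7], so an eigenvector is (1, 0).
General solution: C_1e^(-t)(-1,-1) + C_2e^(6t)(1,0).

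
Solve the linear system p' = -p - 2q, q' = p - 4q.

p(t) = -C_1e^(-3t) + 2C_2e^(-2t), q(t) = -C_1e^(-3t) + C_2e^(-2t)

Coefficient matrix A = [[-1, -2], [1, -4]].
Characteristic polynomial det(A - λI) = λ^2 + 5λ + 6 = 0.
Eigenvalues λ = -3, -2.
For λ=-3: (A-λI) row 1 is [2, -2], so an eigenvector is (-1, -1).
For λ=-2: (A-λI) row 1 is [1, -2], so an eigenvector is (2, 1).
General solution: C_1e^(-3t)(-1,-1) + C_2e^(-2t)(2,1).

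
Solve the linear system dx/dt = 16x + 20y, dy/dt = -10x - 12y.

x(t) = c_1e^(2t)sin(2t) + 3c_1e^(2t)cos(2t) + 3c_2e^(2t)sin(2t) - c_2e^(2t)cos(2t), y(t) = -c_1e^(2t)sin(2t) - 2c_1e^(2t)cos(2t) - 2c_2e^(2t)sin(2t) + c_2e^(2t)cos(2t)

Coefficient matrix A = [[16, 20], [-10, -12]].
Characteristic polynomial det(A - λI) = λ^2 - 4λ + 8 = 0.
Eigenvalues λ = 2 ± 2i (complex conjugate pair).
For λ=2+2i: an eigenvector is (3,-2) - i(1,-1) = (3 - i, -2 + i).
A real fundamental pair from Re and Im of e^((2+2i)t)v: X_1 = e^(2t)(cos(2t)·(3,-2) + sin(2t)·(1,-1)), X_2 = e^(2t)(sin(2t)·(3,-2) - cos(2t)·(1,-1)).
General solution: c_1X_1 + c_2X_2.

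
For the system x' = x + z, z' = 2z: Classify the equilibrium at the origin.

A = [[1,1],[0,2]]; det(A-λI) = λ^2 - 3λ + 2.
λ = 1, 2: both positive.

unstable node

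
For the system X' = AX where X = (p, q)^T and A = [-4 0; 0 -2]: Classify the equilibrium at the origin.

stable node

A = [[-4,0],[0,-2]]; det(A-λI) = λ^2 + 6λ + 8.
λ = -2, -4: both negative.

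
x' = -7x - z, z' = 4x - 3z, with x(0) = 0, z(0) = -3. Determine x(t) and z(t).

x(t) = 3te^(-5t), z(t) = -6te^(-5t) - 3e^(-5t)

Coefficient matrix A = [[-7, -1], [4, -3]].
Characteristic polynomial det(A - λI) = λ^2 + 10λ + 25 = 0.
Single eigenvalue λ = -5 with algebraic multiplicity 2.
Eigenvector v = (-1,2); generalized eigenvector w with (A-λI)w=v is (0,1).
General solution: e^(-5t)[K_1·v + K_2·(t·v + w)].
Applying x(0)=0, z(0)=-3 gives K_1=0, K_2=-3.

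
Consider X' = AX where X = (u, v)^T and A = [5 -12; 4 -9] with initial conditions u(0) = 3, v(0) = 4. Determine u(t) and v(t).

u(t) = -12e^(-t) + 15e^(-3t), v(t) = -6e^(-t) + 10e^(-3t)

Coefficient matrix A = [[5, -12], [4, -9]].
Characteristic polynomial det(A - λI) = λ^2 + 4λ + 3 = 0.
Eigenvalues λ = -1, -3.
For λ=-1: (A-λI) row 1 is [6, -12], so an eigenvector is (-2, -1).
For λ=-3: (A-λI) row 1 is [8, -12], so an eigenvector is (-3, -2).
General solution: c_1e^(-t)(-2,-1) + c_2e^(-3t)(-3,-2).
Applying u(0)=3, v(0)=4 gives c_1=6, c_2=-5.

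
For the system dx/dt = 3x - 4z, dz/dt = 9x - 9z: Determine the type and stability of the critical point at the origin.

A = [[3,-4],[9,-9]]; det(A-λI) = λ^2 + 6λ + 9.
repeated λ = -3 with a single eigenvector.

stable improper node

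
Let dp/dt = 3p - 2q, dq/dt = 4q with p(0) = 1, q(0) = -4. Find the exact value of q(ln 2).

-64

A = [[3,-2],[0,4]]; eigenvalues λ = 3, 4.
Eigenvectors: (-1,0) for λ=3, (2,-1) for λ=4.
From the initial condition, c_1 = 7, c_2 = 4.
q(ln 2) = (7)(2^3)(0) + (4)(2^4)(-1) = -64.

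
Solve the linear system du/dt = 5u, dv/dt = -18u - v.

Coefficient matrix A = [[5, 0], [-18, -1]].
Characteristic polynomial det(A - λI) = λ^2 - 4λ - 5 = 0.
Eigenvalues λ = 5, -1.
For λ=5: (A-λI) row 2 is [-18, -6], so an eigenvector is (-1, 3).
For λ=-1: (A-λI) row 1 is [6, 0], so an eigenvector is (0, -1).
General solution: c_1e^(5t)(-1,3) + c_2e^(-t)(0,-1).

u(t) = -c_1e^(5t), v(t) = 3c_1e^(5t) - c_2e^(-t)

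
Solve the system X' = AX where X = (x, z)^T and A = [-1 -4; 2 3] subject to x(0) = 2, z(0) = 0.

Coefficient matrix A = [[-1, -4], [2, 3]].
Characteristic polynomial det(A - λI) = λ^2 - 2λ + 5 = 0.
Eigenvalues λ = 1 ± 2i (complex conjugate pair).
For λ=1+2i: an eigenvector is (1,-1) - i(1,0) = (1 - i, -1).
A real fundamental pair from Re and Im of e^((1+2i)t)v: X_1 = e^(t)(cos(2t)·(1,-1) + sin(2t)·(1,0)), X_2 = e^(t)(sin(2t)·(1,-1) - cos(2t)·(1,0)).
General solution: C_1X_1 + C_2X_2.
Applying x(0)=2, z(0)=0 gives C_1=0, C_2=-2.

x(t) = -2e^(t)sin(2t) + 2e^(t)cos(2t), z(t) = 2e^(t)sin(2t)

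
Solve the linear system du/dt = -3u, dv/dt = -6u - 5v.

Coefficient matrix A = [[-3, 0], [-6, -5]].
Characteristic polynomial det(A - λI) = λ^2 + 8λ + 15 = 0.
Eigenvalues λ = -5, -3.
For λ=-5: (A-λI) row 1 is [2, 0], so an eigenvector is (0, -1).
For λ=-3: (A-λI) row 2 is [-6, -2], so an eigenvector is (1, -3).
General solution: K_1e^(-5t)(0,-1) + K_2e^(-3t)(1,-3).

u(t) = K_2e^(-3t), v(t) = -K_1e^(-5t) - 3K_2e^(-3t)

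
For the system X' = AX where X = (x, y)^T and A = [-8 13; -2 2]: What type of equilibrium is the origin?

A = [[-8,13],[-2,2]]; det(A-λI) = λ^2 + 6λ + 10.
λ = -3 ± i: negative real part.

stable spiral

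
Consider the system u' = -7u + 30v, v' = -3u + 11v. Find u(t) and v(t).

Coefficient matrix A = [[-7, 30], [-3, 11]].
Characteristic polynomial det(A - λI) = λ^2 - 4λ + 13 = 0.
Eigenvalues λ = 2 ± 3i (complex conjugate pair).
For λ=2+3i: an eigenvector is (1,0) - i(-3,-1) = (1 + 3i, 0 + i).
A real fundamental pair from Re and Im of e^((2+3i)t)v: X_1 = e^(2t)(cos(3t)·(1,0) + sin(3t)·(-3,-1)), X_2 = e^(2t)(sin(3t)·(1,0) - cos(3t)·(-3,-1)).
General solution: K_1X_1 + K_2X_2.

u(t) = -3K_1e^(2t)sin(3t) + K_1e^(2t)cos(3t) + K_2e^(2t)sin(3t) + 3K_2e^(2t)cos(3t), v(t) = -K_1e^(2t)sin(3t) + K_2e^(2t)cos(3t)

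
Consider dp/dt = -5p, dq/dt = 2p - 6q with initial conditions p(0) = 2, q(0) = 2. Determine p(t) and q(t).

Coefficient matrix A = [[-5, 0], [2, -6]].
Characteristic polynomial det(A - λI) = λ^2 + 11λ + 30 = 0.
Eigenvalues λ = -5, -6.
For λ=-5: (A-λI) row 2 is [2, -1], so an eigenvector is (1, 2).
For λ=-6: (A-λI) row 1 is [1, 0], so an eigenvector is (0, 1).
General solution: C_1e^(-5t)(1,2) + C_2e^(-6t)(0,1).
Applying p(0)=2, q(0)=2 gives C_1=2, C_2=-2.

p(t) = 2e^(-5t), q(t) = 4e^(-5t) - 2e^(-6t)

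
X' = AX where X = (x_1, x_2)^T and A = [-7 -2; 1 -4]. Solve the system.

x_1(t) = c_1e^(-5t) + 2c_2e^(-6t), x_2(t) = -c_1e^(-5t) - c_2e^(-6t)

Coefficient matrix A = [[-7, -2], [1, -4]].
Characteristic polynomial det(A - λI) = λ^2 + 11λ + 30 = 0.
Eigenvalues λ = -5, -6.
For λ=-5: (A-λI) row 1 is [-2, -2], so an eigenvector is (1, -1).
For λ=-6: (A-λI) row 1 is [-1, -2], so an eigenvector is (2, -1).
General solution: c_1e^(-5t)(1,-1) + c_2e^(-6t)(2,-1).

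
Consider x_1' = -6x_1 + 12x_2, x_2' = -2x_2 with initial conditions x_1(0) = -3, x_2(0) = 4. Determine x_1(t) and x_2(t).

x_1(t) = 12e^(-2t) - 15e^(-6t), x_2(t) = 4e^(-2t)

Coefficient matrix A = [[-6, 12], [0, -2]].
Characteristic polynomial det(A - λI) = λ^2 + 8λ + 12 = 0.
Eigenvalues λ = -6, -2.
For λ=-6: (A-λI) row 1 is [0, 12], so an eigenvector is (-1, 0).
For λ=-2: (A-λI) row 1 is [-4, 12], so an eigenvector is (3, 1).
General solution: K_1e^(-6t)(-1,0) + K_2e^(-2t)(3,1).
Applying x_1(0)=-3, x_2(0)=4 gives K_1=15, K_2=4.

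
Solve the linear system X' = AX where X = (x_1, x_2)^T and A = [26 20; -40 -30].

Coefficient matrix A = [[26, 20], [-40, -30]].
Characteristic polynomial det(A - λI) = λ^2 + 4λ + 20 = 0.
Eigenvalues λ = -2 ± 4i (complex conjugate pair).
For λ=-2+4i: an eigenvector is (1,-1) - i(2,-3) = (1 - 2i, -1 + 3i).
A real fundamental pair from Re and Im of e^((-2+4i)t)v: X_1 = e^(-2t)(cos(4t)·(1,-1) + sin(4t)·(2,-3)), X_2 = e^(-2t)(sin(4t)·(1,-1) - cos(4t)·(2,-3)).
General solution: K_1X_1 + K_2X_2.

x_1(t) = 2K_1e^(-2t)sin(4t) + K_1e^(-2t)cos(4t) + K_2e^(-2t)sin(4t) - 2K_2e^(-2t)cos(4t), x_2(t) = -3K_1e^(-2t)sin(4t) - K_1e^(-2t)cos(4t) - K_2e^(-2t)sin(4t) + 3K_2e^(-2t)cos(4t)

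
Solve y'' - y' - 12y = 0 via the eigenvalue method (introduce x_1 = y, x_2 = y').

Let x_1 = y, x_2 = y'. Then x_1' = x_2 and x_2' = 12x_1 + x_2.
A = [[0,1],[12,1]]; det(A-λI) = λ^2 - λ - 12.
Eigenvalues λ = -3, 4 with eigenvectors (1,-3), (1,4).

y(t) = c_1e^(-3t) + c_2e^(4t)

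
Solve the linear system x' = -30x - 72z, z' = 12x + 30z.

Coefficient matrix A = [[-30, -72], [12, 30]].
Characteristic polynomial det(A - λI) = λ^2 - 36 = 0.
Eigenvalues λ = -6, 6.
For λ=-6: (A-λI) row 1 is [-24, -72], so an eigenvector is (3, -1).
For λ=6: (A-λI) row 1 is [-36, -72], so an eigenvector is (2, -1).
General solution: C_1e^(-6t)(3,-1) + C_2e^(6t)(2,-1).

x(t) = 3C_1e^(-6t) + 2C_2e^(6t), z(t) = -C_1e^(-6t) - C_2e^(6t)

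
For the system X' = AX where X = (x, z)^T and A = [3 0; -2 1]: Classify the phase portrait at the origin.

A = [[3,0],[-2,1]]; det(A-λI) = λ^2 - 4λ + 3.
λ = 1, 3: both positive.

unstable node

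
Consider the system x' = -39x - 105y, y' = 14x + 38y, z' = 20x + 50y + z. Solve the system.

x(t) = -5K_1e^(3t) - 3K_2e^(-4t), y(t) = 2K_1e^(3t) + K_2e^(-4t), z(t) = 2K_2e^(-4t) + K_3e^(t)

Coefficient matrix A = [[-39, -105, 0], [14, 38, 0], [20, 50, 1]].
det(A - λI) = 0 gives eigenvalues λ = 3, -4, 1.
For λ=3: eigenvector (-5,2,0).
For λ=-4: eigenvector (-3,1,2).
For λ=1: eigenvector (0,0,1).
General solution: K_1e^(3t)(-5,2,0) + K_2e^(-4t)(-3,1,2) + K_3e^(t)(0,0,1).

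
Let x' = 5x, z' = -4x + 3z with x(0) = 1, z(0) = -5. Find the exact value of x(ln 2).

32

A = [[5,0],[-4,3]]; eigenvalues λ = 3, 5.
Eigenvectors: (0,1) for λ=3, (-1,2) for λ=5.
From the initial condition, c_1 = -3, c_2 = -1.
x(ln 2) = (-3)(2^3)(0) + (-1)(2^5)(-1) = 32.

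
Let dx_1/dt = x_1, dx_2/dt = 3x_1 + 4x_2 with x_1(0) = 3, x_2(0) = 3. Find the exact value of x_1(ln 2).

A = [[1,0],[3,4]]; eigenvalues λ = 1, 4.
Eigenvectors: (1,-1) for λ=1, (0,-1) for λ=4.
From the initial condition, c_1 = 3, c_2 = -6.
x_1(ln 2) = (3)(2^1)(1) + (-6)(2^4)(0) = 6.

6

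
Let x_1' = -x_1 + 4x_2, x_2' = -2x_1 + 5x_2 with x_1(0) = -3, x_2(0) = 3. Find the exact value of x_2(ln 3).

A = [[-1,4],[-2,5]]; eigenvalues λ = 3, 1.
Eigenvectors: (-1,-1) for λ=3, (2,1) for λ=1.
From the initial condition, c_1 = -9, c_2 = -6.
x_2(ln 3) = (-9)(3^3)(-1) + (-6)(3^1)(1) = 225.

225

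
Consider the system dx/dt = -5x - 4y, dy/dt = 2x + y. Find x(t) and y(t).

Coefficient matrix A = [[-5, -4], [2, 1]].
Characteristic polynomial det(A - λI) = λ^2 + 4λ + 3 = 0.
Eigenvalues λ = -3, -1.
For λ=-3: (A-λI) row 1 is [-2, -4], so an eigenvector is (2, -1).
For λ=-1: (A-λI) row 1 is [-4, -4], so an eigenvector is (-1, 1).
General solution: c_1e^(-3t)(2,-1) + c_2e^(-t)(-1,1).

x(t) = 2c_1e^(-3t) - c_2e^(-t), y(t) = -c_1e^(-3t) + c_2e^(-t)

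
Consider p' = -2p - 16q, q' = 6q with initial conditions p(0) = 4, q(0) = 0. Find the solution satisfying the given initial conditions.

Coefficient matrix A = [[-2, -16], [0, 6]].
Characteristic polynomial det(A - λI) = λ^2 - 4λ - 12 = 0.
Eigenvalues λ = -2, 6.
For λ=-2: (A-λI) row 1 is [0, -16], so an eigenvector is (-1, 0).
For λ=6: (A-λI) row 1 is [-8, -16], so an eigenvector is (2, -1).
General solution: C_1e^(-2t)(-1,0) + C_2e^(6t)(2,-1).
Applying p(0)=4, q(0)=0 gives C_1=-4, C_2=0.

p(t) = 4e^(-2t), q(t) = 0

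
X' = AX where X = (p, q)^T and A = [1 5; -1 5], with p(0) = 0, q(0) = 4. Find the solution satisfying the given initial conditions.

Coefficient matrix A = [[1, 5], [-1, 5]].
Characteristic polynomial det(A - λI) = λ^2 - 6λ + 10 = 0.
Eigenvalues λ = 3 ± i (complex conjugate pair).
For λ=3+i: an eigenvector is (1,0) - i(-2,-1) = (1 + 2i, 0 + i).
A real fundamental pair from Re and Im of e^((3+i)t)v: X_1 = e^(3t)(cos(t)·(1,0) + sin(t)·(-2,-1)), X_2 = e^(3t)(sin(t)·(1,0) - cos(t)·(-2,-1)).
General solution: C_1X_1 + C_2X_2.
Applying p(0)=0, q(0)=4 gives C_1=-8, C_2=4.

p(t) = 20e^(3t)sin(t), q(t) = 8e^(3t)sin(t) + 4e^(3t)cos(t)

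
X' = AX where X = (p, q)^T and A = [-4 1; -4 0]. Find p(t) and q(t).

p(t) = K_1e^(-2t) + K_2te^(-2t) - K_2e^(-2t), q(t) = 2K_1e^(-2t) + 2K_2te^(-2t) - K_2e^(-2t)

Coefficient matrix A = [[-4, 1], [-4, 0]].
Characteristic polynomial det(A - λI) = λ^2 + 4λ + 4 = 0.
Single eigenvalue λ = -2 with algebraic multiplicity 2.
Eigenvector v = (1,2); generalized eigenvector w with (A-λI)w=v is (-1,-1).
General solution: e^(-2t)[K_1·v + K_2·(t·v + w)].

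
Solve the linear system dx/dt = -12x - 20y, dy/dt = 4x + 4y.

x(t) = -c_1e^(-4t)sin(4t) - 2c_1e^(-4t)cos(4t) - 2c_2e^(-4t)sin(4t) + c_2e^(-4t)cos(4t), y(t) = c_1e^(-4t)cos(4t) + c_2e^(-4t)sin(4t)

Coefficient matrix A = [[-12, -20], [4, 4]].
Characteristic polynomial det(A - λI) = λ^2 + 8λ + 32 = 0.
Eigenvalues λ = -4 ± 4i (complex conjugate pair).
For λ=-4+4i: an eigenvector is (-2,1) - i(-1,0) = (-2 + i, 1).
A real fundamental pair from Re and Im of e^((-4+4i)t)v: X_1 = e^(-4t)(cos(4t)·(-2,1) + sin(4t)·(-1,0)), X_2 = e^(-4t)(sin(4t)·(-2,1) - cos(4t)·(-1,0)).
General solution: c_1X_1 + c_2X_2.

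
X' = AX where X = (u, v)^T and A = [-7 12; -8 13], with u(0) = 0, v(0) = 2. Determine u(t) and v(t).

Coefficient matrix A = [[-7, 12], [-8, 13]].
Characteristic polynomial det(A - λI) = λ^2 - 6λ + 5 = 0.
Eigenvalues λ = 1, 5.
For λ=1: (A-λI) row 1 is [-8, 12], so an eigenvector is (-3, -2).
For λ=5: (A-λI) row 1 is [-12, 12], so an eigenvector is (-1, -1).
General solution: K_1e^(t)(-3,-2) + K_2e^(5t)(-1,-1).
Applying u(0)=0, v(0)=2 gives K_1=2, K_2=-6.

u(t) = 6e^(5t) - 6e^(t), v(t) = 6e^(5t) - 4e^(t)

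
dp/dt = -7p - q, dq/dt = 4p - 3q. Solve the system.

Coefficient matrix A = [[-7, -1], [4, -3]].
Characteristic polynomial det(A - λI) = λ^2 + 10λ + 25 = 0.
Single eigenvalue λ = -5 with algebraic multiplicity 2.
Eigenvector v = (1,-2); generalized eigenvector w with (A-λI)w=v is (1,-3).
General solution: e^(-5t)[c_1·v + c_2·(t·v + w)].

p(t) = c_1e^(-5t) + c_2te^(-5t) + c_2e^(-5t), q(t) = -2c_1e^(-5t) - 2c_2te^(-5t) - 3c_2e^(-5t)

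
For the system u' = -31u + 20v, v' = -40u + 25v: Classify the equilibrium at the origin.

A = [[-31,20],[-40,25]]; det(A-λI) = λ^2 + 6λ + 25.
λ = -3 ± 4i: negative real part.

stable spiral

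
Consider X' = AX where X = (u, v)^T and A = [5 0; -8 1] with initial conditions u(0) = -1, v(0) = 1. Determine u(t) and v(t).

Coefficient matrix A = [[5, 0], [-8, 1]].
Characteristic polynomial det(A - λI) = λ^2 - 6λ + 5 = 0.
Eigenvalues λ = 5, 1.
For λ=5: (A-λI) row 2 is [-8, -4], so an eigenvector is (-1, 2).
For λ=1: (A-λI) row 1 is [4, 0], so an eigenvector is (0, 1).
General solution: c_1e^(5t)(-1,2) + c_2e^(t)(0,1).
Applying u(0)=-1, v(0)=1 gives c_1=1, c_2=-1.

u(t) = -e^(5t), v(t) = 2e^(5t) - e^(t)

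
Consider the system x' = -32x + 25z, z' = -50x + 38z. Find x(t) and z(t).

Coefficient matrix A = [[-32, 25], [-50, 38]].
Characteristic polynomial det(A - λI) = λ^2 - 6λ + 34 = 0.
Eigenvalues λ = 3 ± 5i (complex conjugate pair).
For λ=3+5i: an eigenvector is (-1,-1) - i(2,3) = (-1 - 2i, -1 - 3i).
A real fundamental pair from Re and Im of e^((3+5i)t)v: X_1 = e^(3t)(cos(5t)·(-1,-1) + sin(5t)·(2,3)), X_2 = e^(3t)(sin(5t)·(-1,-1) - cos(5t)·(2,3)).
General solution: C_1X_1 + C_2X_2.

x(t) = 2C_1e^(3t)sin(5t) - C_1e^(3t)cos(5t) - C_2e^(3t)sin(5t) - 2C_2e^(3t)cos(5t), z(t) = 3C_1e^(3t)sin(5t) - C_1e^(3t)cos(5t) - C_2e^(3t)sin(5t) - 3C_2e^(3t)cos(5t)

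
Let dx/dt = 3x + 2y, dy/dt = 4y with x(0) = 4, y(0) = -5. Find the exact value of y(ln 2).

A = [[3,2],[0,4]]; eigenvalues λ = 3, 4.
Eigenvectors: (-1,0) for λ=3, (2,1) for λ=4.
From the initial condition, c_1 = -14, c_2 = -5.
y(ln 2) = (-14)(2^3)(0) + (-5)(2^4)(1) = -80.

-80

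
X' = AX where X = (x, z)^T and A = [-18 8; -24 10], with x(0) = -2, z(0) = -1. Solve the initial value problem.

Coefficient matrix A = [[-18, 8], [-24, 10]].
Characteristic polynomial det(A - λI) = λ^2 + 8λ + 12 = 0.
Eigenvalues λ = -2, -6.
For λ=-2: (A-λI) row 1 is [-16, 8], so an eigenvector is (-1, -2).
For λ=-6: (A-λI) row 1 is [-12, 8], so an eigenvector is (2, 3).
General solution: K_1e^(-2t)(-1,-2) + K_2e^(-6t)(2,3).
Applying x(0)=-2, z(0)=-1 gives K_1=-4, K_2=-3.

x(t) = 4e^(-2t) - 6e^(-6t), z(t) = 8e^(-2t) - 9e^(-6t)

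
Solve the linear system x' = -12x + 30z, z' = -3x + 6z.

Coefficient matrix A = [[-12, 30], [-3, 6]].
Characteristic polynomial det(A - λI) = λ^2 + 6λ + 18 = 0.
Eigenvalues λ = -3 ± 3i (complex conjugate pair).
For λ=-3+3i: an eigenvector is (1,0) - i(-3,-1) = (1 + 3i, 0 + i).
A real fundamental pair from Re and Im of e^((-3+3i)t)v: X_1 = e^(-3t)(cos(3t)·(1,0) + sin(3t)·(-3,-1)), X_2 = e^(-3t)(sin(3t)·(1,0) - cos(3t)·(-3,-1)).
General solution: c_1X_1 + c_2X_2.

x(t) = -3c_1e^(-3t)sin(3t) + c_1e^(-3t)cos(3t) + c_2e^(-3t)sin(3t) + 3c_2e^(-3t)cos(3t), z(t) = -c_1e^(-3t)sin(3t) + c_2e^(-3t)cos(3t)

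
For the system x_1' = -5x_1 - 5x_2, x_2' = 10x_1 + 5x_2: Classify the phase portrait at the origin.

center

A = [[-5,-5],[10,5]]; det(A-λI) = λ^2 + 25.
λ = 0 ± 5i: zero real part.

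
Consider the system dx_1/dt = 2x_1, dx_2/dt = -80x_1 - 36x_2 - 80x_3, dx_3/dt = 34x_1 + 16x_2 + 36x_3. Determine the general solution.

Coefficient matrix A = [[2, 0, 0], [-80, -36, -80], [34, 16, 36]].
det(A - λI) = 0 gives eigenvalues λ = 4, -4, 2.
For λ=4: eigenvector (0,-2,1).
For λ=-4: eigenvector (0,5,-2).
For λ=2: eigenvector (1,0,-1).
General solution: C_1e^(4t)(0,-2,1) + C_2e^(-4t)(0,5,-2) + C_3e^(2t)(1,0,-1).

x_1(t) = C_3e^(2t), x_2(t) = -2C_1e^(4t) + 5C_2e^(-4t), x_3(t) = C_1e^(4t) - 2C_2e^(-4t) - C_3e^(2t)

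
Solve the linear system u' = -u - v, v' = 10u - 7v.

u(t) = -C_1e^(-4t)cos(t) - C_2e^(-4t)sin(t), v(t) = -C_1e^(-4t)sin(t) - 3C_1e^(-4t)cos(t) - 3C_2e^(-4t)sin(t) + C_2e^(-4t)cos(t)

Coefficient matrix A = [[-1, -1], [10, -7]].
Characteristic polynomial det(A - λI) = λ^2 + 8λ + 17 = 0.
Eigenvalues λ = -4 ± i (complex conjugate pair).
For λ=-4+i: an eigenvector is (-1,-3) - i(0,-1) = (-1, -3 + i).
A real fundamental pair from Re and Im of e^((-4+i)t)v: X_1 = e^(-4t)(cos(t)·(-1,-3) + sin(t)·(0,-1)), X_2 = e^(-4t)(sin(t)·(-1,-3) - cos(t)·(0,-1)).
General solution: C_1X_1 + C_2X_2.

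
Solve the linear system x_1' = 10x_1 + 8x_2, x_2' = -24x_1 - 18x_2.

x_1(t) = 2C_1e^(-2t) - C_2e^(-6t), x_2(t) = -3C_1e^(-2t) + 2C_2e^(-6t)

Coefficient matrix A = [[10, 8], [-24, -18]].
Characteristic polynomial det(A - λI) = λ^2 + 8λ + 12 = 0.
Eigenvalues λ = -2, -6.
For λ=-2: (A-λI) row 1 is [12, 8], so an eigenvector is (2, -3).
For λ=-6: (A-λI) row 1 is [16, 8], so an eigenvector is (-1, 2).
General solution: C_1e^(-2t)(2,-3) + C_2e^(-6t)(-1,2).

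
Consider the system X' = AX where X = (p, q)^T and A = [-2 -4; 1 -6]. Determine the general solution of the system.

Coefficient matrix A = [[-2, -4], [1, -6]].
Characteristic polynomial det(A - λI) = λ^2 + 8λ + 16 = 0.
Single eigenvalue λ = -4 with algebraic multiplicity 2.
Eigenvector v = (2,1); generalized eigenvector w with (A-λI)w=v is (-1,-1).
General solution: e^(-4t)[c_1·v + c_2·(t·v + w)].

p(t) = 2c_1e^(-4t) + 2c_2te^(-4t) - c_2e^(-4t), q(t) = c_1e^(-4t) + c_2te^(-4t) - c_2e^(-4t)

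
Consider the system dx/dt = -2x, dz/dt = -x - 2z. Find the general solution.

x(t) = -C_2e^(-2t), z(t) = C_1e^(-2t) + C_2te^(-2t) - C_2e^(-2t)

Coefficient matrix A = [[-2, 0], [-1, -2]].
Characteristic polynomial det(A - λI) = λ^2 + 4λ + 4 = 0.
Single eigenvalue λ = -2 with algebraic multiplicity 2.
Eigenvector v = (0,1); generalized eigenvector w with (A-λI)w=v is (-1,-1).
General solution: e^(-2t)[C_1·v + C_2·(t·v + w)].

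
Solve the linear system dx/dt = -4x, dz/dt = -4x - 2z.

x(t) = c_1e^(-4t), z(t) = 2c_1e^(-4t) - c_2e^(-2t)

Coefficient matrix A = [[-4, 0], [-4, -2]].
Characteristic polynomial det(A - λI) = λ^2 + 6λ + 8 = 0.
Eigenvalues λ = -4, -2.
For λ=-4: (A-λI) row 2 is [-4, 2], so an eigenvector is (1, 2).
For λ=-2: (A-λI) row 1 is [-2, 0], so an eigenvector is (0, -1).
General solution: c_1e^(-4t)(1,2) + c_2e^(-2t)(0,-1).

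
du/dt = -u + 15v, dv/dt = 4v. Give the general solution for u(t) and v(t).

Coefficient matrix A = [[-1, 15], [0, 4]].
Characteristic polynomial det(A - λI) = λ^2 - 3λ - 4 = 0.
Eigenvalues λ = 4, -1.
For λ=4: (A-λI) row 1 is [-5, 15], so an eigenvector is (-3, -1).
For λ=-1: (A-λI) row 1 is [0, 15], so an eigenvector is (-1, 0).
General solution: c_1e^(4t)(-3,-1) + c_2e^(-t)(-1,0).

u(t) = -3c_1e^(4t) - c_2e^(-t), v(t) = -c_1e^(4t)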